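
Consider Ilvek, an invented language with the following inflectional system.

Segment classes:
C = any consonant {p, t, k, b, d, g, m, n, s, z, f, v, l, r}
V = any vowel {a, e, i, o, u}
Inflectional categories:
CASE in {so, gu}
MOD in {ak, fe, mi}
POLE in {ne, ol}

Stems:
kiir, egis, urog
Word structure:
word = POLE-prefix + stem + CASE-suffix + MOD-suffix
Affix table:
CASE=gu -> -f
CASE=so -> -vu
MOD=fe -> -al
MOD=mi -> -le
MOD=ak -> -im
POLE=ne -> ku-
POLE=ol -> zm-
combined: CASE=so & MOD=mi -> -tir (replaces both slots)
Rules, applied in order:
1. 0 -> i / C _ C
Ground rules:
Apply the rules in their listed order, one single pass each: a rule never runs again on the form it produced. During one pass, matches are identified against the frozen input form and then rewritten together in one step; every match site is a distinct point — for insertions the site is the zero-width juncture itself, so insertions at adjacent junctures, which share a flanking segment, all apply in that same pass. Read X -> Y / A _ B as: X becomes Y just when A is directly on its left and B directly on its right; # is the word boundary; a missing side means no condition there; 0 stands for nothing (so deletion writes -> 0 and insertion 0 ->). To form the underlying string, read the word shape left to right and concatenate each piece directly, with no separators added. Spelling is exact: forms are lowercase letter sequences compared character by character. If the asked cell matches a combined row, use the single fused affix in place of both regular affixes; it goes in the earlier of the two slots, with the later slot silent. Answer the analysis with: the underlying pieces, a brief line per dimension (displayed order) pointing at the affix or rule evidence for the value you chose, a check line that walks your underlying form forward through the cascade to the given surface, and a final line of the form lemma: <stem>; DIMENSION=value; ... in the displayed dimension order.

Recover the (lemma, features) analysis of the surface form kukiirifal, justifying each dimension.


underlying: ku-kiir-f-al
CASE=gu - signalled by the affix -f
MOD=fe - signalled by the affix -al
POLE=ne - signalled by the affix ku-
check: kukiirfal -> kukiirifal
lemma: kiir; CASE=gu; MOD=fe; POLE=ne


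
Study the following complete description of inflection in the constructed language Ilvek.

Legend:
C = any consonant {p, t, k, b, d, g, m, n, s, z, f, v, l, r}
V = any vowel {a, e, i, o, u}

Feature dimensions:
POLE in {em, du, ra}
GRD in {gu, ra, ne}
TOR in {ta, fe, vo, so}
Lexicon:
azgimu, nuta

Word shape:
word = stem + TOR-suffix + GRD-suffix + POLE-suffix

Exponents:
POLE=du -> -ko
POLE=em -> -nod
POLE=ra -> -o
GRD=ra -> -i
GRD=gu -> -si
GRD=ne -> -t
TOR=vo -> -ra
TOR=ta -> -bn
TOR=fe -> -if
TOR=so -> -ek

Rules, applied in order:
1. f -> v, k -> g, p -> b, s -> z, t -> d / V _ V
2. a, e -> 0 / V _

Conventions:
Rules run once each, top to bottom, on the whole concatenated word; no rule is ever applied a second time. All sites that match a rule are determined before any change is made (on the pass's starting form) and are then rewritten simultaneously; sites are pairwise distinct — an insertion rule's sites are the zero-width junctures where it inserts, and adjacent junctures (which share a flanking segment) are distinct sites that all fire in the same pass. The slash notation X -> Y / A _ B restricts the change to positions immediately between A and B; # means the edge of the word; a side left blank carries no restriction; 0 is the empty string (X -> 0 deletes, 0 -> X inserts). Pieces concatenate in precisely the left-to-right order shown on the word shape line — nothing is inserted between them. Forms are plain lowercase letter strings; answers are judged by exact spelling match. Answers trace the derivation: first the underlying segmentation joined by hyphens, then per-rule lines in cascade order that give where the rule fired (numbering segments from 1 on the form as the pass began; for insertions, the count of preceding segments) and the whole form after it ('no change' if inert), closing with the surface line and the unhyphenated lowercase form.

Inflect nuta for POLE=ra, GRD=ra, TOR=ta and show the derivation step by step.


underlying: nuta-bn-i-o
1. f -> v, k -> g, p -> b, s -> z, t -> d / V _ V: fires at position(s) 3: nudabnio
2. a, e -> 0 / V _: no change
surface: nudabnio


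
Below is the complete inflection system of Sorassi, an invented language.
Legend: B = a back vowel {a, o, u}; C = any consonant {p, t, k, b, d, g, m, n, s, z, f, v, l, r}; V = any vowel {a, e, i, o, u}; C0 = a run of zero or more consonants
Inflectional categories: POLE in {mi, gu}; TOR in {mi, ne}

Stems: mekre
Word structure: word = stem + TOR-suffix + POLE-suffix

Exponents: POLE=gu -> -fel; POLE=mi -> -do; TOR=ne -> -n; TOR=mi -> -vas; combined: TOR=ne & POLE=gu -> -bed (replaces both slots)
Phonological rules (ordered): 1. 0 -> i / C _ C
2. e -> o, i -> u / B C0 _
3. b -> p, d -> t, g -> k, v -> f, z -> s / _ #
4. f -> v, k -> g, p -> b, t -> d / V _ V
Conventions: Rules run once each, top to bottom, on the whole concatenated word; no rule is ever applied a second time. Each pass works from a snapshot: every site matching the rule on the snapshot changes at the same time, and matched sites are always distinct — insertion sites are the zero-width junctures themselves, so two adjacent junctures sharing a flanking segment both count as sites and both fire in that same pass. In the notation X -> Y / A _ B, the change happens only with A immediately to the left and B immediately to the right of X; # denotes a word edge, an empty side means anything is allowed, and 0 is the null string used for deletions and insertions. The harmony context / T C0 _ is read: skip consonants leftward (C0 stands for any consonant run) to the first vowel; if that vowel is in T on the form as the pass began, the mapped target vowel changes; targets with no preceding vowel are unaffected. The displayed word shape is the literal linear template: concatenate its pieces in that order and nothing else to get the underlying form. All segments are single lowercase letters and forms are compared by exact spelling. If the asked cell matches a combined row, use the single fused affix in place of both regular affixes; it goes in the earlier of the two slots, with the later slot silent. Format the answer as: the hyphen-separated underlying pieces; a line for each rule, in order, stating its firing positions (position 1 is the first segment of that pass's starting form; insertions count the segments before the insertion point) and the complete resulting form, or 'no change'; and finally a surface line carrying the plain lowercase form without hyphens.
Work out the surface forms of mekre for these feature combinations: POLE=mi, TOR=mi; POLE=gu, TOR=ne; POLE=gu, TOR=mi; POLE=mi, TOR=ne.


cell POLE=mi, TOR=mi:
underlying: mekre-vas-do
1. 0 -> i / C _ C: inserts after position(s) 3, 8: mekirevasido
2. e -> o, i -> u / B C0 _: fires at position(s) 10: mekirevasudo
3. b -> p, d -> t, g -> k, v -> f, z -> s / _ #: no change
4. f -> v, k -> g, p -> b, t -> d / V _ V: fires at position(s) 3: megirevasudo
surface: megirevasudo

cell POLE=gu, TOR=ne:
underlying: mekre-bed
1. 0 -> i / C _ C: inserts after position(s) 3: mekirebed
2. e -> o, i -> u / B C0 _: no change
3. b -> p, d -> t, g -> k, v -> f, z -> s / _ #: fires at position(s) 9: mekirebet
4. f -> v, k -> g, p -> b, t -> d / V _ V: fires at position(s) 3: megirebet
surface: megirebet

cell POLE=gu, TOR=mi:
underlying: mekre-vas-fel
1. 0 -> i / C _ C: inserts after position(s) 3, 8: mekirevasifel
2. e -> o, i -> u / B C0 _: fires at position(s) 10: mekirevasufel
3. b -> p, d -> t, g -> k, v -> f, z -> s / _ #: no change
4. f -> v, k -> g, p -> b, t -> d / V _ V: fires at position(s) 3, 11: megirevasuvel
surface: megirevasuvel

cell POLE=mi, TOR=ne:
underlying: mekre-n-do
1. 0 -> i / C _ C: inserts after position(s) 3, 6: mekirenido
2. e -> o, i -> u / B C0 _: no change
3. b -> p, d -> t, g -> k, v -> f, z -> s / _ #: no change
4. f -> v, k -> g, p -> b, t -> d / V _ V: fires at position(s) 3: megirenido
surface: megirenido


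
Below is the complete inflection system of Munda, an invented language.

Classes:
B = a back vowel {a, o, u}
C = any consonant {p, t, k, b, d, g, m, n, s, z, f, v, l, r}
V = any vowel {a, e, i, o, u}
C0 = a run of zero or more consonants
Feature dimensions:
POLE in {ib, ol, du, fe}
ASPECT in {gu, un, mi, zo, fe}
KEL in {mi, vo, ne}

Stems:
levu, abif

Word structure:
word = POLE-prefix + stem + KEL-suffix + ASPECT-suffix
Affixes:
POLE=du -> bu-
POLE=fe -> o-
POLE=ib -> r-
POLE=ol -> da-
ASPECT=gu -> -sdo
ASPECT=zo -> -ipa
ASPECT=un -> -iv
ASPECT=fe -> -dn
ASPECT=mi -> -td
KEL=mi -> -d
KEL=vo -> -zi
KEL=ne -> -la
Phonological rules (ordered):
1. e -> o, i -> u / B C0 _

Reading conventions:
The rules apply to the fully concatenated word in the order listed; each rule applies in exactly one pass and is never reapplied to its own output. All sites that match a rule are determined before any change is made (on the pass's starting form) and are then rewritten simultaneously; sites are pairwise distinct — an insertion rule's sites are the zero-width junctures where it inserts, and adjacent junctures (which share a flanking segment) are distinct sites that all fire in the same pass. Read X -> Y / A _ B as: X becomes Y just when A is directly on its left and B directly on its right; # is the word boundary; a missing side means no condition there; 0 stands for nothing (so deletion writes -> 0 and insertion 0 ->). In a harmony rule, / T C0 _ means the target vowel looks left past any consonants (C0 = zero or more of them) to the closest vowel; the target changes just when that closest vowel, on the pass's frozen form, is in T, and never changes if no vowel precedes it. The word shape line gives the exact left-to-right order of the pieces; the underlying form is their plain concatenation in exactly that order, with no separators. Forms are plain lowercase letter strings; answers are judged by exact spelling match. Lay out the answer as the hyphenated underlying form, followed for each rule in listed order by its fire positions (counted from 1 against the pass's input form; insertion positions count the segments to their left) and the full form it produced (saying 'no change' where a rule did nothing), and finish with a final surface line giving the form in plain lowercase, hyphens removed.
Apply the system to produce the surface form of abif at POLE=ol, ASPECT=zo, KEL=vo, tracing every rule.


underlying: da-abif-zi-ipa
1. e -> o, i -> u / B C0 _: fires at position(s) 5: daabufziipa
surface: daabufziipa


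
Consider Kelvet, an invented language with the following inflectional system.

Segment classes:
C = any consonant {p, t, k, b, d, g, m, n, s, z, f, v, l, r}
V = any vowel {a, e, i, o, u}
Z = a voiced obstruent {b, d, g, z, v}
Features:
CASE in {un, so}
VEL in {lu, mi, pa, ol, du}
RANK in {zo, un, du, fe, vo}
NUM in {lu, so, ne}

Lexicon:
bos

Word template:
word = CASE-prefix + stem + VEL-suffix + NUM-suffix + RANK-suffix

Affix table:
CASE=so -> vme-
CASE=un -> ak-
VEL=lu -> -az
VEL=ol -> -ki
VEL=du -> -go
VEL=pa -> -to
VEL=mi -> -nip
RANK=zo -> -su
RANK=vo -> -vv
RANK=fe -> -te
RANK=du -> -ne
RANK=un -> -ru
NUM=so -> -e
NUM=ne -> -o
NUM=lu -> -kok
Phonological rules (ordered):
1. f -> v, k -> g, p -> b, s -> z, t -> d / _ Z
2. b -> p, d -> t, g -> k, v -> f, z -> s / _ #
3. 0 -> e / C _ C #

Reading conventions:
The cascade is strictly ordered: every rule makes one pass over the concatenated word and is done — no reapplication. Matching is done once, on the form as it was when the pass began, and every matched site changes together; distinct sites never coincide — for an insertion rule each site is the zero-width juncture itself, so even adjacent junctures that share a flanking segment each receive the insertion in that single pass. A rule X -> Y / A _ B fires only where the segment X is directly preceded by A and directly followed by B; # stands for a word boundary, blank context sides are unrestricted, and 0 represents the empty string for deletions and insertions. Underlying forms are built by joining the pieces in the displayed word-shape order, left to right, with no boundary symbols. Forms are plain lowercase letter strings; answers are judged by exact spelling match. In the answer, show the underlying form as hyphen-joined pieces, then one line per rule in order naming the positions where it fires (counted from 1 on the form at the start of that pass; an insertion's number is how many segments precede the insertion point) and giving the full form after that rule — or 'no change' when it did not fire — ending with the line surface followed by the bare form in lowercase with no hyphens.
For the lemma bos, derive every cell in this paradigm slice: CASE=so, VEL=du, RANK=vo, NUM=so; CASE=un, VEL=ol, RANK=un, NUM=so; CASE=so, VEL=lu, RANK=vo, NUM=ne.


cell CASE=so, VEL=du, RANK=vo, NUM=so:
underlying: vme-bos-go-e-vv
1. f -> v, k -> g, p -> b, s -> z, t -> d / _ Z: fires at position(s) 6: vmebozgoevv
2. b -> p, d -> t, g -> k, v -> f, z -> s / _ #: fires at position(s) 11: vmebozgoevf
3. 0 -> e / C _ C #: inserts after position(s) 10: vmebozgoevef
surface: vmebozgoevef

cell CASE=un, VEL=ol, RANK=un, NUM=so:
underlying: ak-bos-ki-e-ru
1. f -> v, k -> g, p -> b, s -> z, t -> d / _ Z: fires at position(s) 2: agboskieru
2. b -> p, d -> t, g -> k, v -> f, z -> s / _ #: no change
3. 0 -> e / C _ C #: no change
surface: agboskieru

cell CASE=so, VEL=lu, RANK=vo, NUM=ne:
underlying: vme-bos-az-o-vv
1. f -> v, k -> g, p -> b, s -> z, t -> d / _ Z: no change
2. b -> p, d -> t, g -> k, v -> f, z -> s / _ #: fires at position(s) 11: vmebosazovf
3. 0 -> e / C _ C #: inserts after position(s) 10: vmebosazovef
surface: vmebosazovef


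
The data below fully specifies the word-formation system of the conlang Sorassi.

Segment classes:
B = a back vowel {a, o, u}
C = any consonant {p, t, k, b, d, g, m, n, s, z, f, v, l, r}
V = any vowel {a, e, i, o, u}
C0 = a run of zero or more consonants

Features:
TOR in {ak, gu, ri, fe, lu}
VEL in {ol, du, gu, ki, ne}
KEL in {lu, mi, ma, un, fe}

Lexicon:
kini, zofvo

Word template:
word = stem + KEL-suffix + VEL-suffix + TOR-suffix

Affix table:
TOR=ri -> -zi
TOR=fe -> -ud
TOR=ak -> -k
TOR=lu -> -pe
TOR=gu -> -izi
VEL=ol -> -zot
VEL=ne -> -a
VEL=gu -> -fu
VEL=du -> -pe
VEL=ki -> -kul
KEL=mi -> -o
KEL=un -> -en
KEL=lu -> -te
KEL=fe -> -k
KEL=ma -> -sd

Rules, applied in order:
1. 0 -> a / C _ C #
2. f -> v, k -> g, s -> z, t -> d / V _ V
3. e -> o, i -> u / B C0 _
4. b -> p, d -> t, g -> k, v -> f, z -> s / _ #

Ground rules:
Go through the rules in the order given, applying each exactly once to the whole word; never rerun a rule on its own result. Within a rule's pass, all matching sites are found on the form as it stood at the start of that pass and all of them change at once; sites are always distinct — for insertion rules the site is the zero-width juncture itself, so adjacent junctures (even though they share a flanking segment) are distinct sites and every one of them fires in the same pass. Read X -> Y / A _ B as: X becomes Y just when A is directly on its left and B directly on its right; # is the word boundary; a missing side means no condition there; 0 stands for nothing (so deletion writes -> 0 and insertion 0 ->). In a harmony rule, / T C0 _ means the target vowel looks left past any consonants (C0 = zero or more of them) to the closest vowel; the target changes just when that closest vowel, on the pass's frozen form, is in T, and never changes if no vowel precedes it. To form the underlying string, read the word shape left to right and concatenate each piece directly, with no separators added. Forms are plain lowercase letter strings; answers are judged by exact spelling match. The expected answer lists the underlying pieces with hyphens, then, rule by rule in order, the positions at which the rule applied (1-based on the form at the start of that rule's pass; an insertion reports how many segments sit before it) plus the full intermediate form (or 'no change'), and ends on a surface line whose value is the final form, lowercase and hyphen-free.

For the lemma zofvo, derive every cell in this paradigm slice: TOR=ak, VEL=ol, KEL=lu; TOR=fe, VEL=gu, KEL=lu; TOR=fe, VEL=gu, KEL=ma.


cell TOR=ak, VEL=ol, KEL=lu:
underlying: zofvo-te-zot-k
1. 0 -> a / C _ C #: inserts after position(s) 10: zofvotezotak
2. f -> v, k -> g, s -> z, t -> d / V _ V: fires at position(s) 6, 10: zofvodezodak
3. e -> o, i -> u / B C0 _: fires at position(s) 7: zofvodozodak
4. b -> p, d -> t, g -> k, v -> f, z -> s / _ #: no change
surface: zofvodozodak

cell TOR=fe, VEL=gu, KEL=lu:
underlying: zofvo-te-fu-ud
1. 0 -> a / C _ C #: no change
2. f -> v, k -> g, s -> z, t -> d / V _ V: fires at position(s) 6, 8: zofvodevuud
3. e -> o, i -> u / B C0 _: fires at position(s) 7: zofvodovuud
4. b -> p, d -> t, g -> k, v -> f, z -> s / _ #: fires at position(s) 11: zofvodovuut
surface: zofvodovuut

cell TOR=fe, VEL=gu, KEL=ma:
underlying: zofvo-sd-fu-ud
1. 0 -> a / C _ C #: no change
2. f -> v, k -> g, s -> z, t -> d / V _ V: no change
3. e -> o, i -> u / B C0 _: no change
4. b -> p, d -> t, g -> k, v -> f, z -> s / _ #: fires at position(s) 11: zofvosdfuut
surface: zofvosdfuut


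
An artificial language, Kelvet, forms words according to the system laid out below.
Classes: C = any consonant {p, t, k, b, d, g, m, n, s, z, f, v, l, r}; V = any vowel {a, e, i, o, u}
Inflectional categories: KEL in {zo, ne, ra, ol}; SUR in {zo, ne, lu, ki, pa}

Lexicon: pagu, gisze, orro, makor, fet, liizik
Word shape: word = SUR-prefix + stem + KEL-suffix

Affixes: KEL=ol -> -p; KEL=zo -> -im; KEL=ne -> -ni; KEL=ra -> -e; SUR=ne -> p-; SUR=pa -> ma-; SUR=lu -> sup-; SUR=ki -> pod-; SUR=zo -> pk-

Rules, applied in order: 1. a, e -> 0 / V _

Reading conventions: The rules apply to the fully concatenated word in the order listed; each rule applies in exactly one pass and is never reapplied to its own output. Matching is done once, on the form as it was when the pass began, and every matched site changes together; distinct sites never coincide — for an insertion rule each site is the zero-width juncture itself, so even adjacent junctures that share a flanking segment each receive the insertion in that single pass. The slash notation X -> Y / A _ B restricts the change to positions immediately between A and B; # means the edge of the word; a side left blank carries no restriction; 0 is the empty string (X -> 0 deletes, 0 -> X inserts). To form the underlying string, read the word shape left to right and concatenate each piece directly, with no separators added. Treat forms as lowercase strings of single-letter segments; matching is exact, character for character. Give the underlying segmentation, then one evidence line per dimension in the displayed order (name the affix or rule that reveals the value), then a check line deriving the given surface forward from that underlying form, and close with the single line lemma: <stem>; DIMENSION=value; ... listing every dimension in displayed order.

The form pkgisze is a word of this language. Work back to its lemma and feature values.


underlying: pk-gisze-e
KEL=ra - signalled by the affix -e
SUR=zo - signalled by the affix pk-
check: pkgiszee -> pkgisze
lemma: gisze; KEL=ra; SUR=zo


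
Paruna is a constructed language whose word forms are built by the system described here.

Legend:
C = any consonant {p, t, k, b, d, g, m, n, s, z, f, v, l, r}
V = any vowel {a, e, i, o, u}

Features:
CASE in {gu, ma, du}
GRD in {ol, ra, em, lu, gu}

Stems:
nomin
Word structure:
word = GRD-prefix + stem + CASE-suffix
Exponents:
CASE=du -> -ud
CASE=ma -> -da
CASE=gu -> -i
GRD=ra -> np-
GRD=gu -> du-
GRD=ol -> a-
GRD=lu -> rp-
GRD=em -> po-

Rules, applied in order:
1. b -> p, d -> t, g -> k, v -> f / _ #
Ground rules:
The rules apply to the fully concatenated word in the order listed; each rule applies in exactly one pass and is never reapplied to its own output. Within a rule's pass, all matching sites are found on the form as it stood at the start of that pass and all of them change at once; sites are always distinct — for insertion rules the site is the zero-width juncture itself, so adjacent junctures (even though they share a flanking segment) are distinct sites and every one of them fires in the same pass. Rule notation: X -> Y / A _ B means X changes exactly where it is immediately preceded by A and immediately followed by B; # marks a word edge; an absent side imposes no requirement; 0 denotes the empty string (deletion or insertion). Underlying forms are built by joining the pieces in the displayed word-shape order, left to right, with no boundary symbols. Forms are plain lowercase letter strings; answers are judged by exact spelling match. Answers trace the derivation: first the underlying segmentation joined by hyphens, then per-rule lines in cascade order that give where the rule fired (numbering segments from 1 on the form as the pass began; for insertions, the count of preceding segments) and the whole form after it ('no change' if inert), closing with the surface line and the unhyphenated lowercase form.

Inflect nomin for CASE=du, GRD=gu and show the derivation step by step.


underlying: du-nomin-ud
1. b -> p, d -> t, g -> k, v -> f / _ #: fires at position(s) 9: dunominut
surface: dunominut


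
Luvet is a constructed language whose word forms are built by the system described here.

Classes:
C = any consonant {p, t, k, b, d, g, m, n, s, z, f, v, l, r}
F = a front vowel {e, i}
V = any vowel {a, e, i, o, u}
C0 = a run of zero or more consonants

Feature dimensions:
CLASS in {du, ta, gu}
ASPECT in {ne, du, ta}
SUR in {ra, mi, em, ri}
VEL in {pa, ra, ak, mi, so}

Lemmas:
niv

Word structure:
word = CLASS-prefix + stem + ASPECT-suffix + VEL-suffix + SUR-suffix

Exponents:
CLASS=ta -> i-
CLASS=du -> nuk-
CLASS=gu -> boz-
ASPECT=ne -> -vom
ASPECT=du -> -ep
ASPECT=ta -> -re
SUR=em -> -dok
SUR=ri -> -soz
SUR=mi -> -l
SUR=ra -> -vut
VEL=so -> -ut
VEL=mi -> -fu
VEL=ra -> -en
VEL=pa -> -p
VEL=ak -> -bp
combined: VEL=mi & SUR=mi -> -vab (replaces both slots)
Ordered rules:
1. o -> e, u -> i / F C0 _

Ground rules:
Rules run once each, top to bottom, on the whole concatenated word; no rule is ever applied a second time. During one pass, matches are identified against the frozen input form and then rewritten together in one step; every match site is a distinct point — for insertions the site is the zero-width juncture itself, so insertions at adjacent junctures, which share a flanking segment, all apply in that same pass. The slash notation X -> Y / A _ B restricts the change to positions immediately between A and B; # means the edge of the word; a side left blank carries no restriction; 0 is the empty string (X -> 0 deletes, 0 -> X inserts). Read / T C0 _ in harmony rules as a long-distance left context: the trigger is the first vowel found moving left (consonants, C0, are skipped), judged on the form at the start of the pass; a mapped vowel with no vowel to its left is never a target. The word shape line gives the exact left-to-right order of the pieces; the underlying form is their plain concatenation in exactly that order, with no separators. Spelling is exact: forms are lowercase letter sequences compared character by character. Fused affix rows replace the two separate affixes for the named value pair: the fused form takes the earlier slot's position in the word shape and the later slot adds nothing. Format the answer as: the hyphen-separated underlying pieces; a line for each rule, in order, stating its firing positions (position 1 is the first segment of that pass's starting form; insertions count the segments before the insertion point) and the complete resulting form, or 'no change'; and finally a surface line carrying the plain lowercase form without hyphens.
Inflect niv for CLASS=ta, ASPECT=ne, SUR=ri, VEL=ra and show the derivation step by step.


underlying: i-niv-vom-en-soz
1. o -> e, u -> i / F C0 _: fires at position(s) 6, 11: inivvemensez
surface: inivvemensez


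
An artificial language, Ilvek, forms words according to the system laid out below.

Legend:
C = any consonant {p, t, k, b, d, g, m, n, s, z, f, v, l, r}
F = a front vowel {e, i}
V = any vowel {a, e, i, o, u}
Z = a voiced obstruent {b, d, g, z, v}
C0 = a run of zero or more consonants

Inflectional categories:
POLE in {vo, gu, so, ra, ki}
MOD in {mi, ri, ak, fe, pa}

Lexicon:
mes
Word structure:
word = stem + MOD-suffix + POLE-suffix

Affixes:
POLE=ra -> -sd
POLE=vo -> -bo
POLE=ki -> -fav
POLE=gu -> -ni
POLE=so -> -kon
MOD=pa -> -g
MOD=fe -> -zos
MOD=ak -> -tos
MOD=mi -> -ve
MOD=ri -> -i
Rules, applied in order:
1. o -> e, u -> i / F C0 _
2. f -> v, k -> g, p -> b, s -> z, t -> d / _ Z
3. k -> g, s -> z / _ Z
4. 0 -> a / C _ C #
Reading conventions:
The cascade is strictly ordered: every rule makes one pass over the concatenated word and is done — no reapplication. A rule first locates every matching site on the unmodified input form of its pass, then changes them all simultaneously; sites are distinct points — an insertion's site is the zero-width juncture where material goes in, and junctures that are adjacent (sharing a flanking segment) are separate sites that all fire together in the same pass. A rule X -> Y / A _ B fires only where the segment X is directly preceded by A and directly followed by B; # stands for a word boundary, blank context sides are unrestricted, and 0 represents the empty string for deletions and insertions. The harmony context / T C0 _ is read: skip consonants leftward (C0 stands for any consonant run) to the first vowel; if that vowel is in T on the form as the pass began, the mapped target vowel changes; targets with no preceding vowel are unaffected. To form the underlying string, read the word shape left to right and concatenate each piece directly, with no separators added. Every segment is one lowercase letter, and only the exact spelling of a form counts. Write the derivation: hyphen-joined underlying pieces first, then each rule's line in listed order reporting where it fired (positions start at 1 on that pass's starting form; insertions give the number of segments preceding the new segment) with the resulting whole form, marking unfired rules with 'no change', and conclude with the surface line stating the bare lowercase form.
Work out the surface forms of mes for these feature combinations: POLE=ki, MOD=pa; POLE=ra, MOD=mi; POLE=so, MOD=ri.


cell POLE=ki, MOD=pa:
underlying: mes-g-fav
1. o -> e, u -> i / F C0 _: no change
2. f -> v, k -> g, p -> b, s -> z, t -> d / _ Z: fires at position(s) 3: mezgfav
3. k -> g, s -> z / _ Z: no change
4. 0 -> a / C _ C #: no change
surface: mezgfav

cell POLE=ra, MOD=mi:
underlying: mes-ve-sd
1. o -> e, u -> i / F C0 _: no change
2. f -> v, k -> g, p -> b, s -> z, t -> d / _ Z: fires at position(s) 3, 6: mezvezd
3. k -> g, s -> z / _ Z: no change
4. 0 -> a / C _ C #: inserts after position(s) 6: mezvezad
surface: mezvezad

cell POLE=so, MOD=ri:
underlying: mes-i-kon
1. o -> e, u -> i / F C0 _: fires at position(s) 6: mesiken
2. f -> v, k -> g, p -> b, s -> z, t -> d / _ Z: no change
3. k -> g, s -> z / _ Z: no change
4. 0 -> a / C _ C #: no change
surface: mesiken


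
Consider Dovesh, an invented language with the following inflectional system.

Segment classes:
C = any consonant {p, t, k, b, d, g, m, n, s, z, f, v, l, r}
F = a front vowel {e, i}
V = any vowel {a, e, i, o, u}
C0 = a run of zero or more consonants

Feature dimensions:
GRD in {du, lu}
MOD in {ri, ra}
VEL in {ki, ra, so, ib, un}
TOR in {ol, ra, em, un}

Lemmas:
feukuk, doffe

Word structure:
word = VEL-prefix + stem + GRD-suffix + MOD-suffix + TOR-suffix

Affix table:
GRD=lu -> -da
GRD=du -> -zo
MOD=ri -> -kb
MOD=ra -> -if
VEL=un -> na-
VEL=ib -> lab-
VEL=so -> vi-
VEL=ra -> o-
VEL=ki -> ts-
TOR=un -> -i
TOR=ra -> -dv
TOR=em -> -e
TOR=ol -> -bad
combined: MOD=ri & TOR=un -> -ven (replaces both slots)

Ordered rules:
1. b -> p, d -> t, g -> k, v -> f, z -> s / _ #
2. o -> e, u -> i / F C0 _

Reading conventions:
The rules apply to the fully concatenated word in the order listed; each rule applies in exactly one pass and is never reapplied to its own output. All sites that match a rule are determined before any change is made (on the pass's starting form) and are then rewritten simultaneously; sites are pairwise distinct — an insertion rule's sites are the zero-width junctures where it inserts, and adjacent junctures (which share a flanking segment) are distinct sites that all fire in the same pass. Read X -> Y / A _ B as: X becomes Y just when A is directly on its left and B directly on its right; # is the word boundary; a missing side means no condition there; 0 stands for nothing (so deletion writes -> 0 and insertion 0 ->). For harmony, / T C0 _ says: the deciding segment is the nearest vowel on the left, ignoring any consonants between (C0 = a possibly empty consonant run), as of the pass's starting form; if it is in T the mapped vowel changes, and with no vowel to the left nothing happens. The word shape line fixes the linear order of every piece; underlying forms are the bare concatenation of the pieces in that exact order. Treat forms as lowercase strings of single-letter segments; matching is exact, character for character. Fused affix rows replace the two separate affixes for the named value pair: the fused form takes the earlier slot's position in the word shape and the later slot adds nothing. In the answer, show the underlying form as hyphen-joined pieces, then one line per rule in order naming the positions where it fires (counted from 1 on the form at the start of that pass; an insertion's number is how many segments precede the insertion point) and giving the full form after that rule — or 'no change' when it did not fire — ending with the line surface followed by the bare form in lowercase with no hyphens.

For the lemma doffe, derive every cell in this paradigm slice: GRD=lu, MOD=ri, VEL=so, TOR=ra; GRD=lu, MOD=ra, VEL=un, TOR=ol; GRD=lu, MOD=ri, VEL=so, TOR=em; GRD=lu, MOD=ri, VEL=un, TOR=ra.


cell GRD=lu, MOD=ri, VEL=so, TOR=ra:
underlying: vi-doffe-da-kb-dv
1. b -> p, d -> t, g -> k, v -> f, z -> s / _ #: fires at position(s) 13: vidoffedakbdf
2. o -> e, u -> i / F C0 _: fires at position(s) 4: videffedakbdf
surface: videffedakbdf

cell GRD=lu, MOD=ra, VEL=un, TOR=ol:
underlying: na-doffe-da-if-bad
1. b -> p, d -> t, g -> k, v -> f, z -> s / _ #: fires at position(s) 14: nadoffedaifbat
2. o -> e, u -> i / F C0 _: no change
surface: nadoffedaifbat

cell GRD=lu, MOD=ri, VEL=so, TOR=em:
underlying: vi-doffe-da-kb-e
1. b -> p, d -> t, g -> k, v -> f, z -> s / _ #: no change
2. o -> e, u -> i / F C0 _: fires at position(s) 4: videffedakbe
surface: videffedakbe

cell GRD=lu, MOD=ri, VEL=un, TOR=ra:
underlying: na-doffe-da-kb-dv
1. b -> p, d -> t, g -> k, v -> f, z -> s / _ #: fires at position(s) 13: nadoffedakbdf
2. o -> e, u -> i / F C0 _: no change
surface: nadoffedakbdf


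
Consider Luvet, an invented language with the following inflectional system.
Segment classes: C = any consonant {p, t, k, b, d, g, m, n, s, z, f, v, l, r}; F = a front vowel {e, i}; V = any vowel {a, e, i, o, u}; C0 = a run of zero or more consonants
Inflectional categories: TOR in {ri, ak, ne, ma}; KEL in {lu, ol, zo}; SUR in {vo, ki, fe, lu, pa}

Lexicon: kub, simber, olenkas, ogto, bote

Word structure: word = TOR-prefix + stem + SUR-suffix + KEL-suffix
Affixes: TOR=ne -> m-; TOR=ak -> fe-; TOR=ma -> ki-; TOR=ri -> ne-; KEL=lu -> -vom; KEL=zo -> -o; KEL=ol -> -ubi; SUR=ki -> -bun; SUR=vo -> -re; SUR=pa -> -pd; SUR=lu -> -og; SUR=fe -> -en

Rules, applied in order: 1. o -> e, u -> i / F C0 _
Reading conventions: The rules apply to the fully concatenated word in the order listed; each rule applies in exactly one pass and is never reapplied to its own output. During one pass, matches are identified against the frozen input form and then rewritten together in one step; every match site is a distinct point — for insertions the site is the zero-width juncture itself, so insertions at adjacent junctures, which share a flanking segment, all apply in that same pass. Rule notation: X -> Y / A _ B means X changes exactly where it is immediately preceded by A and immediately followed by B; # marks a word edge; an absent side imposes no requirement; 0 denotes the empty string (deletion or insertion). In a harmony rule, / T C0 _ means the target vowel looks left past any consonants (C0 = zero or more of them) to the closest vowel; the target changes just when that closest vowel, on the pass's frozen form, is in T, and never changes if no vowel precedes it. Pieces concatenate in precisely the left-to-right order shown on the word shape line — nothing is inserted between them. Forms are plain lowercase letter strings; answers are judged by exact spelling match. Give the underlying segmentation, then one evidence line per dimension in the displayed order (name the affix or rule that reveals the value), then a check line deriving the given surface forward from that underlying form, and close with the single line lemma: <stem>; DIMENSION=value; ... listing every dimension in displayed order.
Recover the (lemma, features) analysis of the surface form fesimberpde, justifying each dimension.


underlying: fe-simber-pd-o
TOR=ak - signalled by the affix fe-
KEL=zo - signalled by the affix -o
SUR=pa - signalled by the affix -pd
check: fesimberpdo -> fesimberpde
lemma: simber; TOR=ak; KEL=zo; SUR=pa


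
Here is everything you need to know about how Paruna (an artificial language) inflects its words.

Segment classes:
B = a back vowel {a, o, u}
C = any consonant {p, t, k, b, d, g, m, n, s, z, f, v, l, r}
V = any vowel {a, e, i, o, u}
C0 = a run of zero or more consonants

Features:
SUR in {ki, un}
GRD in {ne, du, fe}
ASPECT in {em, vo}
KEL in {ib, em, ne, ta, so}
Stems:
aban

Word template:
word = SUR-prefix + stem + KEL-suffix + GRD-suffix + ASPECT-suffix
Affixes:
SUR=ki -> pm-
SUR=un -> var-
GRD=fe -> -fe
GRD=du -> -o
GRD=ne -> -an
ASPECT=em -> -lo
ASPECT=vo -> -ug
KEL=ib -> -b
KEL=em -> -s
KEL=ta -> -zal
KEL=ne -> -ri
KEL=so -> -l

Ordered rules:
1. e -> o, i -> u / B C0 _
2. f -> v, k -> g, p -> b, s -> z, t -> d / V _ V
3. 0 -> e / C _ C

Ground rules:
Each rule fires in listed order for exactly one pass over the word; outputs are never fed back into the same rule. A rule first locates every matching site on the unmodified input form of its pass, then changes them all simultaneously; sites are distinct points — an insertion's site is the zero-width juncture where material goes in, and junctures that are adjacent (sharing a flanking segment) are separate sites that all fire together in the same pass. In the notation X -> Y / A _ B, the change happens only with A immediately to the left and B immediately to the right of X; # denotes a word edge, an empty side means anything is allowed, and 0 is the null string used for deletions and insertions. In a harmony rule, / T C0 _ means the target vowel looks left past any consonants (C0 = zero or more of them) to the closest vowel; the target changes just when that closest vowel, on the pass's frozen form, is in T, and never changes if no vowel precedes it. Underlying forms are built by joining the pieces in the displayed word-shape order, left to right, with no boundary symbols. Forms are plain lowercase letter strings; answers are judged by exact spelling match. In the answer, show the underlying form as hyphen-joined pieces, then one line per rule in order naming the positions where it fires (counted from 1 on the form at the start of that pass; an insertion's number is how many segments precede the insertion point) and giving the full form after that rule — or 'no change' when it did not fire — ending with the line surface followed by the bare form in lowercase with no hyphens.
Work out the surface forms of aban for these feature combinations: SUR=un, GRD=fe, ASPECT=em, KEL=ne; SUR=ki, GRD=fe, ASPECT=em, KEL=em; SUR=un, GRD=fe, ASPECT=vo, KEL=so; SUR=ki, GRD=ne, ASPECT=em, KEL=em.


cell SUR=un, GRD=fe, ASPECT=em, KEL=ne:
underlying: var-aban-ri-fe-lo
1. e -> o, i -> u / B C0 _: fires at position(s) 9: varabanrufelo
2. f -> v, k -> g, p -> b, s -> z, t -> d / V _ V: fires at position(s) 10: varabanruvelo
3. 0 -> e / C _ C: inserts after position(s) 7: varabaneruvelo
surface: varabaneruvelo

cell SUR=ki, GRD=fe, ASPECT=em, KEL=em:
underlying: pm-aban-s-fe-lo
1. e -> o, i -> u / B C0 _: fires at position(s) 9: pmabansfolo
2. f -> v, k -> g, p -> b, s -> z, t -> d / V _ V: no change
3. 0 -> e / C _ C: inserts after position(s) 1, 6, 7: pemabanesefolo
surface: pemabanesefolo

cell SUR=un, GRD=fe, ASPECT=vo, KEL=so:
underlying: var-aban-l-fe-ug
1. e -> o, i -> u / B C0 _: fires at position(s) 10: varabanlfoug
2. f -> v, k -> g, p -> b, s -> z, t -> d / V _ V: no change
3. 0 -> e / C _ C: inserts after position(s) 7, 8: varabanelefoug
surface: varabanelefoug

cell SUR=ki, GRD=ne, ASPECT=em, KEL=em:
underlying: pm-aban-s-an-lo
1. e -> o, i -> u / B C0 _: no change
2. f -> v, k -> g, p -> b, s -> z, t -> d / V _ V: no change
3. 0 -> e / C _ C: inserts after position(s) 1, 6, 9: pemabanesanelo
surface: pemabanesanelo


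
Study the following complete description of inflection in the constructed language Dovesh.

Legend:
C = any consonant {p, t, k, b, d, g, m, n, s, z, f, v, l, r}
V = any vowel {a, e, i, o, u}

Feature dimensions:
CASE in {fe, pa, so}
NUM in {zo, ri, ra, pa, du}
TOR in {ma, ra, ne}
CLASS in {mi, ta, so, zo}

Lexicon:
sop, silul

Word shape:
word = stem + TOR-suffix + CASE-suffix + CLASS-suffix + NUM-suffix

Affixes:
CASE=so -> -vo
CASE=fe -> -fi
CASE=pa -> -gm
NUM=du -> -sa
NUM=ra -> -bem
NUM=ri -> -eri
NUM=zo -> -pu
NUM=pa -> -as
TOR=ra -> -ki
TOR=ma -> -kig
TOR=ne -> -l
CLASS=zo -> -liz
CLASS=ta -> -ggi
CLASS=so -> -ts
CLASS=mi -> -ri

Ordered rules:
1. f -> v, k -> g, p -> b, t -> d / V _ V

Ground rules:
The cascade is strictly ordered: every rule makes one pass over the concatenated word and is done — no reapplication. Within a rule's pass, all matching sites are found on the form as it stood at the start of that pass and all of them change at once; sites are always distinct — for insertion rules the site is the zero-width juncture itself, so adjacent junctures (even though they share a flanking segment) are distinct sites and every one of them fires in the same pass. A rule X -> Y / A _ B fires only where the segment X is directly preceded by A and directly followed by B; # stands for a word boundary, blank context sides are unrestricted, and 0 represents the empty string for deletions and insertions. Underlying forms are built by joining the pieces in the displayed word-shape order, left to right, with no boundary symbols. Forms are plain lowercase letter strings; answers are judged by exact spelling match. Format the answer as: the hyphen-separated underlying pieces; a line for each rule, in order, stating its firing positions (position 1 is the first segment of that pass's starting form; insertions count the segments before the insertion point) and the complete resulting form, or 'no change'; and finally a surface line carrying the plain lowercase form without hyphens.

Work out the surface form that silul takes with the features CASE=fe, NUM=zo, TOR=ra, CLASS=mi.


underlying: silul-ki-fi-ri-pu
1. f -> v, k -> g, p -> b, t -> d / V _ V: fires at position(s) 8, 12: silulkiviribu
surface: silulkiviribu


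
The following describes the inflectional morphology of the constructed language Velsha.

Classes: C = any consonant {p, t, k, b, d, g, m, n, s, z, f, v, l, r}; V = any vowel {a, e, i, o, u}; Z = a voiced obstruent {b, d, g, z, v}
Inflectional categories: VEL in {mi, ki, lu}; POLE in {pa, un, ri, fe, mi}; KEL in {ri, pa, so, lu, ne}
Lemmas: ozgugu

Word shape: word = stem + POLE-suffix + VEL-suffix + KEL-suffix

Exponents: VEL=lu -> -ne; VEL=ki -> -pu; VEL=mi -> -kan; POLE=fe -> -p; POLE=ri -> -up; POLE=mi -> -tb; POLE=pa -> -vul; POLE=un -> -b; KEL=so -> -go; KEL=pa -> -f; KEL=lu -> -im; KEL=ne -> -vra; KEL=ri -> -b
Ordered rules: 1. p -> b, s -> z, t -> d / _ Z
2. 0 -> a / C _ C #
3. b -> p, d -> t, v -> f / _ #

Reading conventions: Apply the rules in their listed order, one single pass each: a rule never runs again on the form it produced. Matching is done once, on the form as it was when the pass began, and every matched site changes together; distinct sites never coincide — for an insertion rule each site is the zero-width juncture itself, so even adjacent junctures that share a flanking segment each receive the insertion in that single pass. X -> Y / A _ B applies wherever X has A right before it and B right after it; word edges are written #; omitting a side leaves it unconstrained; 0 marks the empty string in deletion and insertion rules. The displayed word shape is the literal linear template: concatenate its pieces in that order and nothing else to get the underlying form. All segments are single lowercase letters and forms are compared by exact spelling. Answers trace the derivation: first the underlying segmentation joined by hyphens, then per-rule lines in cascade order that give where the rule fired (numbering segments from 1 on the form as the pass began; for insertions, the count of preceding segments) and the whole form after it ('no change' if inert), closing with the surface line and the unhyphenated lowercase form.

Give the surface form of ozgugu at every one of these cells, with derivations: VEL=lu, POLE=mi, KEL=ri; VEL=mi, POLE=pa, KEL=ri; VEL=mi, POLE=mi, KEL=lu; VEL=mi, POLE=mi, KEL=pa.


cell VEL=lu, POLE=mi, KEL=ri:
underlying: ozgugu-tb-ne-b
1. p -> b, s -> z, t -> d / _ Z: fires at position(s) 7: ozgugudbneb
2. 0 -> a / C _ C #: no change
3. b -> p, d -> t, v -> f / _ #: fires at position(s) 11: ozgugudbnep
surface: ozgugudbnep

cell VEL=mi, POLE=pa, KEL=ri:
underlying: ozgugu-vul-kan-b
1. p -> b, s -> z, t -> d / _ Z: no change
2. 0 -> a / C _ C #: inserts after position(s) 12: ozguguvulkanab
3. b -> p, d -> t, v -> f / _ #: fires at position(s) 14: ozguguvulkanap
surface: ozguguvulkanap

cell VEL=mi, POLE=mi, KEL=lu:
underlying: ozgugu-tb-kan-im
1. p -> b, s -> z, t -> d / _ Z: fires at position(s) 7: ozgugudbkanim
2. 0 -> a / C _ C #: no change
3. b -> p, d -> t, v -> f / _ #: no change
surface: ozgugudbkanim

cell VEL=mi, POLE=mi, KEL=pa:
underlying: ozgugu-tb-kan-f
1. p -> b, s -> z, t -> d / _ Z: fires at position(s) 7: ozgugudbkanf
2. 0 -> a / C _ C #: inserts after position(s) 11: ozgugudbkanaf
3. b -> p, d -> t, v -> f / _ #: no change
surface: ozgugudbkanaf
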